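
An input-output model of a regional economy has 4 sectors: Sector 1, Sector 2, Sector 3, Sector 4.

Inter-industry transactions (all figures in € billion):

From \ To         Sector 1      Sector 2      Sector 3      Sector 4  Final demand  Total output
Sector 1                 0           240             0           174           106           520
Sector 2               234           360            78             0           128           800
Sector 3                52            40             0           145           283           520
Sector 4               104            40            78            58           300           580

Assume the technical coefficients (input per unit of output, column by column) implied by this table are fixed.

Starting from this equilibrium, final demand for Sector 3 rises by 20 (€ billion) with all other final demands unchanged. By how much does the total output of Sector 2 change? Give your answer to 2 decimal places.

Δx_2 = 9.75

Technical coefficients a_ij = z_ij / X_j:
  a_11 = 0/520 = 0.00, a_21 = 234/520 = 0.45, a_31 = 52/520 = 0.10, a_41 = 104/520 = 0.20
  a_12 = 240/800 = 0.30, a_22 = 360/800 = 0.45, a_32 = 40/800 = 0.05, a_42 = 40/800 = 0.05
  a_13 = 0/520 = 0.00, a_23 = 78/520 = 0.15, a_33 = 0/520 = 0.00, a_43 = 78/520 = 0.15
  a_14 = 174/580 = 0.30, a_24 = 0/580 = 0.00, a_34 = 145/580 = 0.25, a_44 = 58/580 = 0.10
I − A =
  [   1.00    -0.30     0.00    -0.30]
  [  -0.45     0.55    -0.15     0.00]
  [  -0.10    -0.05     1.00    -0.25]
  [  -0.20    -0.05    -0.15     0.90]
Compute the cofactors C_ij = (−1)^(i+j)·(3×3 minor ij) of I−A; the adjugate is their transpose:
adj(I−A) = Cᵀ =
  [ 0.465750   0.276000   0.067500   0.174000]
  [ 0.409125   0.798000   0.146250   0.177000]
  [ 0.102875   0.098000   0.333750   0.127000]
  [ 0.143375   0.122000   0.078750   0.403000]
det(I−A) = Σ_j (I−A)_1j·C_1j = (1.00)(0.465750) + (-0.30)(0.409125) + (0.00)(0.102875) + (-0.30)(0.143375) = 0.3000
(I − A)⁻¹ = adj(I−A) / det(I−A) ≈
  [   1.5525     0.9200     0.2250     0.5800]
  [   1.3638     2.6600     0.4875     0.5900]
  [   0.3429     0.3267     1.1125     0.4233]
  [   0.4779     0.4067     0.2625     1.3433]
Δx = (I − A)⁻¹ Δd with Δd having +20 in the Sector 3 component and 0 elsewhere.
So Δx_2 = L_23 · (+20), where L_23 = adj(I−A)_23 / det(I−A) = 0.146250 / 0.3000.
Δx_2 = 0.146250 × (+20) / 0.3000 = 2.925 / 0.3000 = 9.75.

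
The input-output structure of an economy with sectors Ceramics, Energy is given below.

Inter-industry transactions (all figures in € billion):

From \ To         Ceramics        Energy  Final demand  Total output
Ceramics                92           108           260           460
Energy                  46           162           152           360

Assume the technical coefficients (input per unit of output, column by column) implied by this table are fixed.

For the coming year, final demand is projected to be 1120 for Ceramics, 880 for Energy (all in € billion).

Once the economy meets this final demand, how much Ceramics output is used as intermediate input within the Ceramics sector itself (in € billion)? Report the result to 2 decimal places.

Technical coefficients a_ij = z_ij / X_j:
  a_CC = 92/460 = 0.20, a_EC = 46/460 = 0.10
  a_CE = 108/360 = 0.30, a_EE = 162/360 = 0.45
I − A =
  [   0.80    -0.30]
  [  -0.10     0.55]
det(I−A) = (0.80)(0.55) − (-0.30)(-0.10) = 0.4100
adj(I−A) = [[0.55, 0.30], [0.10, 0.80]]
(I − A)⁻¹ = adj(I−A) / det(I−A) ≈
  [   1.3415     0.7317]
  [   0.2439     1.9512]
First solve x = (I − A)⁻¹ d = adj(I−A)·d / det(I−A); in particular x_C = (0.55·1120 + 0.30·880) / 0.4100 = 880.00 / 0.4100 ≈ 2146.3415.
Intermediate flow from C to C: z_CC = a_CC · x_C = 0.20 × 880.00 / 0.4100 = 176.00 / 0.4100 ≈ 429.27.

z_CC = 429.27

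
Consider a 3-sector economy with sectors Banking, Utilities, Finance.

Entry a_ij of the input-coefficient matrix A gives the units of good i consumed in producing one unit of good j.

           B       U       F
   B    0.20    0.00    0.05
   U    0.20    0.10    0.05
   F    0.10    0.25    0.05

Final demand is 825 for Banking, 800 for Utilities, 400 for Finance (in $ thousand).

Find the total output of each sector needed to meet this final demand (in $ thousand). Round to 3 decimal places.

x_B = 1084.052, x_U = 1176.724, x_F = 844.828

I − A =
  [   0.80     0.00    -0.05]
  [  -0.20     0.90    -0.05]
  [  -0.10    -0.25     0.95]
Cofactors of I−A, C_ij = (−1)^(i+j)·(minor ij) (rows/columns in the sector order above):
  C_11 = (0.90)(0.95) − (-0.05)(-0.25) = 0.8425
  C_12 = −[(-0.20)(0.95) − (-0.05)(-0.10)] = 0.1950
  C_13 = (-0.20)(-0.25) − (0.90)(-0.10) = 0.1400
  C_21 = −[(0.00)(0.95) − (-0.05)(-0.25)] = 0.0125
  C_22 = (0.80)(0.95) − (-0.05)(-0.10) = 0.7550
  C_23 = −[(0.80)(-0.25) − (0.00)(-0.10)] = 0.2000
  C_31 = (0.00)(-0.05) − (-0.05)(0.90) = 0.0450
  C_32 = −[(0.80)(-0.05) − (-0.05)(-0.20)] = 0.0500
  C_33 = (0.80)(0.90) − (0.00)(-0.20) = 0.7200
det(I−A) = Σ_j (I−A)_1j·C_1j = (0.80)(0.8425) + (0.00)(0.1950) + (-0.05)(0.1400) = 0.6670
adj(I−A) = Cᵀ =
  [ 0.8425   0.0125   0.0450]
  [ 0.1950   0.7550   0.0500]
  [ 0.1400   0.2000   0.7200]
(I − A)⁻¹ = adj(I−A) / det(I−A) ≈
  [   1.2631     0.0187     0.0675]
  [   0.2924     1.1319     0.0750]
  [   0.2099     0.2999     1.0795]
x = (I − A)⁻¹ d = adj(I−A)·d / det(I−A), with det(I−A) = 0.6670:
  x_B = (0.8425·825 + 0.0125·800 + 0.0450·400) / 0.6670 = 723.0625 / 0.6670 ≈ 1084.052
  x_U = (0.1950·825 + 0.7550·800 + 0.0500·400) / 0.6670 = 784.875 / 0.6670 ≈ 1176.724
  x_F = (0.1400·825 + 0.2000·800 + 0.7200·400) / 0.6670 = 563.50 / 0.6670 ≈ 844.828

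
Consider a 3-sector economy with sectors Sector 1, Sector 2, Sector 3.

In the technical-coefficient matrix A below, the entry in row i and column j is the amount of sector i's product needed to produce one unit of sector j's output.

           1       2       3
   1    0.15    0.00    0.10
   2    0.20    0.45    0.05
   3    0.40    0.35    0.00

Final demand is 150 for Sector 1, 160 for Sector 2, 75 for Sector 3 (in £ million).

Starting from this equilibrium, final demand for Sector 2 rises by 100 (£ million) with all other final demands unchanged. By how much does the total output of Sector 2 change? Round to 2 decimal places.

Δx_2 = 191.21

I − A =
  [   0.85     0.00    -0.10]
  [  -0.20     0.55    -0.05]
  [  -0.40    -0.35     1.00]
Cofactors of I−A, C_ij = (−1)^(i+j)·(minor ij) (rows/columns in the sector order above):
  C_11 = (0.55)(1.00) − (-0.05)(-0.35) = 0.5325
  C_12 = −[(-0.20)(1.00) − (-0.05)(-0.40)] = 0.2200
  C_13 = (-0.20)(-0.35) − (0.55)(-0.40) = 0.2900
  C_21 = −[(0.00)(1.00) − (-0.10)(-0.35)] = 0.0350
  C_22 = (0.85)(1.00) − (-0.10)(-0.40) = 0.8100
  C_23 = −[(0.85)(-0.35) − (0.00)(-0.40)] = 0.2975
  C_31 = (0.00)(-0.05) − (-0.10)(0.55) = 0.0550
  C_32 = −[(0.85)(-0.05) − (-0.10)(-0.20)] = 0.0625
  C_33 = (0.85)(0.55) − (0.00)(-0.20) = 0.4675
det(I−A) = Σ_j (I−A)_1j·C_1j = (0.85)(0.5325) + (0.00)(0.2200) + (-0.10)(0.2900) = 0.423625
adj(I−A) = Cᵀ =
  [ 0.5325   0.0350   0.0550]
  [ 0.2200   0.8100   0.0625]
  [ 0.2900   0.2975   0.4675]
(I − A)⁻¹ = adj(I−A) / det(I−A) ≈
  [   1.2570     0.0826     0.1298]
  [   0.5193     1.9121     0.1475]
  [   0.6846     0.7023     1.1036]
Δx = (I − A)⁻¹ Δd with Δd having +100 in the Sector 2 component and 0 elsewhere.
So Δx_2 = L_22 · (+100), where L_22 = adj(I−A)_22 / det(I−A) = 0.8100 / 0.423625.
Δx_2 = 0.8100 × (+100) / 0.423625 = 81.00 / 0.423625 ≈ 191.21.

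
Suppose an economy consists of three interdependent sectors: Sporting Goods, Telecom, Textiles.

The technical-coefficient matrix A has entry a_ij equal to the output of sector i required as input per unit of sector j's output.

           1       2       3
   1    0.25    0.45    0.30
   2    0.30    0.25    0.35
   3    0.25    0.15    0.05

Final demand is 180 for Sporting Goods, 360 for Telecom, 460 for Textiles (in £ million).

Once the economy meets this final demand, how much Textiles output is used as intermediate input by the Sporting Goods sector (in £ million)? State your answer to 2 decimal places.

I − A =
  [   0.75    -0.45    -0.30]
  [  -0.30     0.75    -0.35]
  [  -0.25    -0.15     0.95]
Cofactors of I−A, C_ij = (−1)^(i+j)·(minor ij) (rows/columns in the sector order above):
  C_11 = (0.75)(0.95) − (-0.35)(-0.15) = 0.6600
  C_12 = −[(-0.30)(0.95) − (-0.35)(-0.25)] = 0.3725
  C_13 = (-0.30)(-0.15) − (0.75)(-0.25) = 0.2325
  C_21 = −[(-0.45)(0.95) − (-0.30)(-0.15)] = 0.4725
  C_22 = (0.75)(0.95) − (-0.30)(-0.25) = 0.6375
  C_23 = −[(0.75)(-0.15) − (-0.45)(-0.25)] = 0.2250
  C_31 = (-0.45)(-0.35) − (-0.30)(0.75) = 0.3825
  C_32 = −[(0.75)(-0.35) − (-0.30)(-0.30)] = 0.3525
  C_33 = (0.75)(0.75) − (-0.45)(-0.30) = 0.4275
det(I−A) = Σ_j (I−A)_1j·C_1j = (0.75)(0.6600) + (-0.45)(0.3725) + (-0.30)(0.2325) = 0.257625
adj(I−A) = Cᵀ =
  [ 0.6600   0.4725   0.3825]
  [ 0.3725   0.6375   0.3525]
  [ 0.2325   0.2250   0.4275]
(I − A)⁻¹ = adj(I−A) / det(I−A) ≈
  [   2.5619     1.8341     1.4847]
  [   1.4459     2.4745     1.3683]
  [   0.9025     0.8734     1.6594]
First solve x = (I − A)⁻¹ d = adj(I−A)·d / det(I−A); in particular x_1 = (0.6600·180 + 0.4725·360 + 0.3825·460) / 0.257625 = 464.85 / 0.257625 ≈ 1804.3668.
Intermediate flow from 3 to 1: z_31 = a_31 · x_1 = 0.25 × 464.85 / 0.257625 = 116.2125 / 0.257625 ≈ 451.09.

z_31 = 451.09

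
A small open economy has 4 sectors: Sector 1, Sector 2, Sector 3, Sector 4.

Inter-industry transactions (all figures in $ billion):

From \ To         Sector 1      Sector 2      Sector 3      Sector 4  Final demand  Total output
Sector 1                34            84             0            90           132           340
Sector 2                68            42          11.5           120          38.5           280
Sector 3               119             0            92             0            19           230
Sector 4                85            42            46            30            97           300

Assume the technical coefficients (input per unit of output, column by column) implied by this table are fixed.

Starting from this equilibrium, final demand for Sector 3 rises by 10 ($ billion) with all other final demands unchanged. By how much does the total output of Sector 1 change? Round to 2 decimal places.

Technical coefficients a_ij = z_ij / X_j:
  a_11 = 34/340 = 0.10, a_21 = 68/340 = 0.20, a_31 = 119/340 = 0.35, a_41 = 85/340 = 0.25
  a_12 = 84/280 = 0.30, a_22 = 42/280 = 0.15, a_32 = 0/280 = 0.00, a_42 = 42/280 = 0.15
  a_13 = 0/230 = 0.00, a_23 = 11.5/230 = 0.05, a_33 = 92/230 = 0.40, a_43 = 46/230 = 0.20
  a_14 = 90/300 = 0.30, a_24 = 120/300 = 0.40, a_34 = 0/300 = 0.00, a_44 = 30/300 = 0.10
I − A =
  [   0.90    -0.30     0.00    -0.30]
  [  -0.20     0.85    -0.05    -0.40]
  [  -0.35     0.00     0.60     0.00]
  [  -0.25    -0.15    -0.20     0.90]
Compute the cofactors C_ij = (−1)^(i+j)·(3×3 minor ij) of I−A; the adjugate is their transpose:
adj(I−A) = Cᵀ =
  [ 0.423000   0.189000   0.090750   0.225000]
  [ 0.211750   0.420000   0.120750   0.257250]
  [ 0.246750   0.110250   0.477750   0.131250]
  [ 0.207625   0.147000   0.151500   0.417750]
det(I−A) = Σ_j (I−A)_1j·C_1j = (0.90)(0.423000) + (-0.30)(0.211750) + (0.00)(0.246750) + (-0.30)(0.207625) = 0.2548875
(I − A)⁻¹ = adj(I−A) / det(I−A) ≈
  [   1.6596     0.7415     0.3560     0.8827]
  [   0.8308     1.6478     0.4737     1.0093]
  [   0.9681     0.4325     1.8744     0.5149]
  [   0.8146     0.5767     0.5944     1.6390]
Δx = (I − A)⁻¹ Δd with Δd having +10 in the Sector 3 component and 0 elsewhere.
So Δx_1 = L_13 · (+10), where L_13 = adj(I−A)_13 / det(I−A) = 0.090750 / 0.2548875.
Δx_1 = 0.090750 × (+10) / 0.2548875 = 0.9075 / 0.2548875 ≈ 3.56.

Δx_1 = 3.56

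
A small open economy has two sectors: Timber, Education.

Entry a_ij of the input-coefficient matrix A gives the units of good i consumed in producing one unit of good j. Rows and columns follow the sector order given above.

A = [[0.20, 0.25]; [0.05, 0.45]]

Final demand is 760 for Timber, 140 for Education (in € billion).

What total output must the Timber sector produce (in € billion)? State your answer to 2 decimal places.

I − A =
  [   0.80    -0.25]
  [  -0.05     0.55]
det(I−A) = (0.80)(0.55) − (-0.25)(-0.05) = 0.4275
adj(I−A) = [[0.55, 0.25], [0.05, 0.80]]
(I − A)⁻¹ = adj(I−A) / det(I−A) ≈
  [   1.2865     0.5848]
  [   0.1170     1.8713]
x = (I − A)⁻¹ d = adj(I−A)·d / det(I−A), with det(I−A) = 0.4275:
  x_1 = (0.55·760 + 0.25·140) / 0.4275 = 453.00 / 0.4275 ≈ 1059.65
  x_2 = (0.05·760 + 0.80·140) / 0.4275 = 150.00 / 0.4275 ≈ 350.88

x_1 = 1059.65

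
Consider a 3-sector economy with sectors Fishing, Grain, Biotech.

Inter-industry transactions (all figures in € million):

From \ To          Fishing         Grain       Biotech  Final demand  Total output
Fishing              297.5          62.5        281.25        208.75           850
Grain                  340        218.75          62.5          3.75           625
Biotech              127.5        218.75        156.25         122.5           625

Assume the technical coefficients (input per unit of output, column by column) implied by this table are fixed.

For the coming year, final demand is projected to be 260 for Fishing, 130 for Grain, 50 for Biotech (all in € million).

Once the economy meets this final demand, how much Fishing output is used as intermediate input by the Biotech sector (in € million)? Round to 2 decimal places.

Technical coefficients a_ij = z_ij / X_j:
  a_11 = 297.5/850 = 0.35, a_21 = 340/850 = 0.40, a_31 = 127.5/850 = 0.15
  a_12 = 62.5/625 = 0.10, a_22 = 218.75/625 = 0.35, a_32 = 218.75/625 = 0.35
  a_13 = 281.25/625 = 0.45, a_23 = 62.5/625 = 0.10, a_33 = 156.25/625 = 0.25
I − A =
  [   0.65    -0.10    -0.45]
  [  -0.40     0.65    -0.10]
  [  -0.15    -0.35     0.75]
Cofactors of I−A, C_ij = (−1)^(i+j)·(minor ij) (rows/columns in the sector order above):
  C_11 = (0.65)(0.75) − (-0.10)(-0.35) = 0.4525
  C_12 = −[(-0.40)(0.75) − (-0.10)(-0.15)] = 0.3150
  C_13 = (-0.40)(-0.35) − (0.65)(-0.15) = 0.2375
  C_21 = −[(-0.10)(0.75) − (-0.45)(-0.35)] = 0.2325
  C_22 = (0.65)(0.75) − (-0.45)(-0.15) = 0.4200
  C_23 = −[(0.65)(-0.35) − (-0.10)(-0.15)] = 0.2425
  C_31 = (-0.10)(-0.10) − (-0.45)(0.65) = 0.3025
  C_32 = −[(0.65)(-0.10) − (-0.45)(-0.40)] = 0.2450
  C_33 = (0.65)(0.65) − (-0.10)(-0.40) = 0.3825
det(I−A) = Σ_j (I−A)_1j·C_1j = (0.65)(0.4525) + (-0.10)(0.3150) + (-0.45)(0.2375) = 0.15575
adj(I−A) = Cᵀ =
  [ 0.4525   0.2325   0.3025]
  [ 0.3150   0.4200   0.2450]
  [ 0.2375   0.2425   0.3825]
(I − A)⁻¹ = adj(I−A) / det(I−A) ≈
  [   2.9053     1.4928     1.9422]
  [   2.0225     2.6966     1.5730]
  [   1.5249     1.5570     2.4559]
First solve x = (I − A)⁻¹ d = adj(I−A)·d / det(I−A); in particular x_3 = (0.2375·260 + 0.2425·130 + 0.3825·50) / 0.15575 = 112.40 / 0.15575 ≈ 721.6693.
Intermediate flow from 1 to 3: z_13 = a_13 · x_3 = 0.45 × 112.40 / 0.15575 = 50.58 / 0.15575 ≈ 324.75.

z_13 = 324.75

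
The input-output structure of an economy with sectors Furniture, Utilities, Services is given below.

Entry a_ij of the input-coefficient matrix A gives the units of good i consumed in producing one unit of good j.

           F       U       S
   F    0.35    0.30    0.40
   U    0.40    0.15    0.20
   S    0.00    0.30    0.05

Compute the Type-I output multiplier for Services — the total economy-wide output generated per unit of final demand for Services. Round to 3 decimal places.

I − A =
  [   0.65    -0.30    -0.40]
  [  -0.40     0.85    -0.20]
  [   0.00    -0.30     0.95]
Cofactors of I−A, C_ij = (−1)^(i+j)·(minor ij) (rows/columns in the sector order above):
  C_11 = (0.85)(0.95) − (-0.20)(-0.30) = 0.7475
  C_12 = −[(-0.40)(0.95) − (-0.20)(0.00)] = 0.3800
  C_13 = (-0.40)(-0.30) − (0.85)(0.00) = 0.1200
  C_21 = −[(-0.30)(0.95) − (-0.40)(-0.30)] = 0.4050
  C_22 = (0.65)(0.95) − (-0.40)(0.00) = 0.6175
  C_23 = −[(0.65)(-0.30) − (-0.30)(0.00)] = 0.1950
  C_31 = (-0.30)(-0.20) − (-0.40)(0.85) = 0.4000
  C_32 = −[(0.65)(-0.20) − (-0.40)(-0.40)] = 0.2900
  C_33 = (0.65)(0.85) − (-0.30)(-0.40) = 0.4325
det(I−A) = Σ_j (I−A)_1j·C_1j = (0.65)(0.7475) + (-0.30)(0.3800) + (-0.40)(0.1200) = 0.323875
adj(I−A) = Cᵀ =
  [ 0.7475   0.4050   0.4000]
  [ 0.3800   0.6175   0.2900]
  [ 0.1200   0.1950   0.4325]
(I − A)⁻¹ = adj(I−A) / det(I−A) ≈
  [   2.3080     1.2505     1.2350]
  [   1.1733     1.9066     0.8954]
  [   0.3705     0.6021     1.3354]
The output multiplier for sector j is the column-j sum of the Leontief inverse (I − A)⁻¹ = adj(I−A) / det(I−A).
Column S of adj(I−A): (0.4000, 0.2900, 0.4325); det(I−A) = 0.323875.
m_S = (0.4000 + 0.2900 + 0.4325) / 0.323875 = 1.1225 / 0.323875 ≈ 3.466.

m_S = 3.466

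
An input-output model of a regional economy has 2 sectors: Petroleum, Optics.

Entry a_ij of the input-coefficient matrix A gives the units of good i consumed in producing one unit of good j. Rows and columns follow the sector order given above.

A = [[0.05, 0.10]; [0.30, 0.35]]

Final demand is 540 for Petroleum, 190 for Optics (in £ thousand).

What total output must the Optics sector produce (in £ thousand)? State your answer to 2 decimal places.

x_2 = 582.98

I − A =
  [   0.95    -0.10]
  [  -0.30     0.65]
det(I−A) = (0.95)(0.65) − (-0.10)(-0.30) = 0.5875
adj(I−A) = [[0.65, 0.10], [0.30, 0.95]]
(I − A)⁻¹ = adj(I−A) / det(I−A) ≈
  [   1.1064     0.1702]
  [   0.5106     1.6170]
x = (I − A)⁻¹ d = adj(I−A)·d / det(I−A), with det(I−A) = 0.5875:
  x_1 = (0.65·540 + 0.10·190) / 0.5875 = 370.00 / 0.5875 ≈ 629.79
  x_2 = (0.30·540 + 0.95·190) / 0.5875 = 342.50 / 0.5875 ≈ 582.98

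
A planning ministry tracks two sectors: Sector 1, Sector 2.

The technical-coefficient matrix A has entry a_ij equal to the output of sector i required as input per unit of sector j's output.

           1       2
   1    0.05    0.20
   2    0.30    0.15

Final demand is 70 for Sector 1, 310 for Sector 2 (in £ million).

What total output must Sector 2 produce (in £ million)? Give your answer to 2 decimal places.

I − A =
  [   0.95    -0.20]
  [  -0.30     0.85]
det(I−A) = (0.95)(0.85) − (-0.20)(-0.30) = 0.7475
adj(I−A) = [[0.85, 0.20], [0.30, 0.95]]
(I − A)⁻¹ = adj(I−A) / det(I−A) ≈
  [   1.1371     0.2676]
  [   0.4013     1.2709]
x = (I − A)⁻¹ d = adj(I−A)·d / det(I−A), with det(I−A) = 0.7475:
  x_1 = (0.85·70 + 0.20·310) / 0.7475 = 121.50 / 0.7475 ≈ 162.54
  x_2 = (0.30·70 + 0.95·310) / 0.7475 = 315.50 / 0.7475 ≈ 422.07

x_2 = 422.07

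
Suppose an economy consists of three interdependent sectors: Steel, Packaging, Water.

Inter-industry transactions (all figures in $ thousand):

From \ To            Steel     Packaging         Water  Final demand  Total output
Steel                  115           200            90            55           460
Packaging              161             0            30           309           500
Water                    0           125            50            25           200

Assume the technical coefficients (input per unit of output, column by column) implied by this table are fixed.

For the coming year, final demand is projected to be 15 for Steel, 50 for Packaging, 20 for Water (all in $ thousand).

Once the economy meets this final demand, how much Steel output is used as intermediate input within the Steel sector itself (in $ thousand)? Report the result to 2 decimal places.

Technical coefficients a_ij = z_ij / X_j:
  a_11 = 115/460 = 0.25, a_21 = 161/460 = 0.35, a_31 = 0/460 = 0.00
  a_12 = 200/500 = 0.40, a_22 = 0/500 = 0.00, a_32 = 125/500 = 0.25
  a_13 = 90/200 = 0.45, a_23 = 30/200 = 0.15, a_33 = 50/200 = 0.25
I − A =
  [   0.75    -0.40    -0.45]
  [  -0.35     1.00    -0.15]
  [   0.00    -0.25     0.75]
Cofactors of I−A, C_ij = (−1)^(i+j)·(minor ij) (rows/columns in the sector order above):
  C_11 = (1.00)(0.75) − (-0.15)(-0.25) = 0.7125
  C_12 = −[(-0.35)(0.75) − (-0.15)(0.00)] = 0.2625
  C_13 = (-0.35)(-0.25) − (1.00)(0.00) = 0.0875
  C_21 = −[(-0.40)(0.75) − (-0.45)(-0.25)] = 0.4125
  C_22 = (0.75)(0.75) − (-0.45)(0.00) = 0.5625
  C_23 = −[(0.75)(-0.25) − (-0.40)(0.00)] = 0.1875
  C_31 = (-0.40)(-0.15) − (-0.45)(1.00) = 0.5100
  C_32 = −[(0.75)(-0.15) − (-0.45)(-0.35)] = 0.2700
  C_33 = (0.75)(1.00) − (-0.40)(-0.35) = 0.6100
det(I−A) = Σ_j (I−A)_1j·C_1j = (0.75)(0.7125) + (-0.40)(0.2625) + (-0.45)(0.0875) = 0.3900
adj(I−A) = Cᵀ =
  [ 0.7125   0.4125   0.5100]
  [ 0.2625   0.5625   0.2700]
  [ 0.0875   0.1875   0.6100]
(I − A)⁻¹ = adj(I−A) / det(I−A) ≈
  [   1.8269     1.0577     1.3077]
  [   0.6731     1.4423     0.6923]
  [   0.2244     0.4808     1.5641]
First solve x = (I − A)⁻¹ d = adj(I−A)·d / det(I−A); in particular x_1 = (0.7125·15 + 0.4125·50 + 0.5100·20) / 0.3900 = 41.5125 / 0.3900 ≈ 106.4423.
Intermediate flow from 1 to 1: z_11 = a_11 · x_1 = 0.25 × 41.5125 / 0.3900 = 10.378125 / 0.3900 ≈ 26.61.

z_11 = 26.61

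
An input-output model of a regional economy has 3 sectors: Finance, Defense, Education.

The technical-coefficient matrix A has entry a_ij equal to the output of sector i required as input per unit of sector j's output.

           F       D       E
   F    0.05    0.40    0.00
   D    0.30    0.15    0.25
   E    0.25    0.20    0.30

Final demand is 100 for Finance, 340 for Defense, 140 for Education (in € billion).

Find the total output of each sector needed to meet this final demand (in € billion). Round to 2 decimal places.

x_F = 400.49, x_D = 701.16, x_E = 543.36

I − A =
  [   0.95    -0.40     0.00]
  [  -0.30     0.85    -0.25]
  [  -0.25    -0.20     0.70]
Cofactors of I−A, C_ij = (−1)^(i+j)·(minor ij) (rows/columns in the sector order above):
  C_11 = (0.85)(0.70) − (-0.25)(-0.20) = 0.5450
  C_12 = −[(-0.30)(0.70) − (-0.25)(-0.25)] = 0.2725
  C_13 = (-0.30)(-0.20) − (0.85)(-0.25) = 0.2725
  C_21 = −[(-0.40)(0.70) − (0.00)(-0.20)] = 0.2800
  C_22 = (0.95)(0.70) − (0.00)(-0.25) = 0.6650
  C_23 = −[(0.95)(-0.20) − (-0.40)(-0.25)] = 0.2900
  C_31 = (-0.40)(-0.25) − (0.00)(0.85) = 0.1000
  C_32 = −[(0.95)(-0.25) − (0.00)(-0.30)] = 0.2375
  C_33 = (0.95)(0.85) − (-0.40)(-0.30) = 0.6875
det(I−A) = Σ_j (I−A)_1j·C_1j = (0.95)(0.5450) + (-0.40)(0.2725) + (0.00)(0.2725) = 0.40875
adj(I−A) = Cᵀ =
  [ 0.5450   0.2800   0.1000]
  [ 0.2725   0.6650   0.2375]
  [ 0.2725   0.2900   0.6875]
(I − A)⁻¹ = adj(I−A) / det(I−A) ≈
  [   1.3333     0.6850     0.2446]
  [   0.6667     1.6269     0.5810]
  [   0.6667     0.7095     1.6820]
x = (I − A)⁻¹ d = adj(I−A)·d / det(I−A), with det(I−A) = 0.40875:
  x_F = (0.5450·100 + 0.2800·340 + 0.1000·140) / 0.40875 = 163.70 / 0.40875 ≈ 400.49
  x_D = (0.2725·100 + 0.6650·340 + 0.2375·140) / 0.40875 = 286.60 / 0.40875 ≈ 701.16
  x_E = (0.2725·100 + 0.2900·340 + 0.6875·140) / 0.40875 = 222.10 / 0.40875 ≈ 543.36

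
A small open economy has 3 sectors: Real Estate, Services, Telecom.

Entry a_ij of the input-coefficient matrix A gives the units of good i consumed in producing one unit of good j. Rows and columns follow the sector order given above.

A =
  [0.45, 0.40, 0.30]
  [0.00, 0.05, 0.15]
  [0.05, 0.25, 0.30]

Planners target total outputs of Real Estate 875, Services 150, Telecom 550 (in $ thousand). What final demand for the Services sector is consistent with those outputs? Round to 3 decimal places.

I − A =
  [   0.55    -0.40    -0.30]
  [   0.00     0.95    -0.15]
  [  -0.05    -0.25     0.70]
d = (I − A) x:
  d_R = (+0.55)·875 + (-0.40)·150 + (-0.30)·550 = 256.250
  d_S = (+0.00)·875 + (+0.95)·150 + (-0.15)·550 = 60.000
  d_T = (-0.05)·875 + (-0.25)·150 + (+0.70)·550 = 303.750

d_S = 60.000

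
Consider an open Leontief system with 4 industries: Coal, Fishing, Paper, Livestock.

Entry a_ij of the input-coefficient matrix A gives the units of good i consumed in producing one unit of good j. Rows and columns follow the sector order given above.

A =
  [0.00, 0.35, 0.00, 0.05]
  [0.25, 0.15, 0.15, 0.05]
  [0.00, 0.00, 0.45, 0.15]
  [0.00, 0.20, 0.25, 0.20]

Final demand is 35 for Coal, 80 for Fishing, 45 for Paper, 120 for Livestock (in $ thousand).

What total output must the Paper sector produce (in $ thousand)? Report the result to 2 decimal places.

x_P = 146.43

I − A =
  [   1.00    -0.35     0.00    -0.05]
  [  -0.25     0.85    -0.15    -0.05]
  [   0.00     0.00     0.55    -0.15]
  [   0.00    -0.20    -0.25     0.80]
Compute the cofactors C_ij = (−1)^(i+j)·(3×3 minor ij) of I−A; the adjugate is their transpose:
adj(I−A) = Cᵀ =
  [ 0.332125   0.146375   0.058500   0.040875]
  [ 0.100625   0.402500   0.135625   0.056875]
  [ 0.007500   0.030000   0.597500   0.114375]
  [ 0.027500   0.110000   0.220625   0.419375]
det(I−A) = Σ_j (I−A)_1j·C_1j = (1.00)(0.332125) + (-0.35)(0.100625) + (0.00)(0.007500) + (-0.05)(0.027500) = 0.29553125
(I − A)⁻¹ = adj(I−A) / det(I−A) ≈
  [   1.1238     0.4953     0.1979     0.1383]
  [   0.3405     1.3620     0.4589     0.1925]
  [   0.0254     0.1015     2.0218     0.3870]
  [   0.0931     0.3722     0.7465     1.4191]
x = (I − A)⁻¹ d = adj(I−A)·d / det(I−A), with det(I−A) = 0.29553125:
  x_C = (0.332125·35 + 0.146375·80 + 0.058500·45 + 0.040875·120) / 0.29553125 = 30.871875 / 0.29553125 ≈ 104.46
  x_F = (0.100625·35 + 0.402500·80 + 0.135625·45 + 0.056875·120) / 0.29553125 = 48.65 / 0.29553125 ≈ 164.62
  x_P = (0.007500·35 + 0.030000·80 + 0.597500·45 + 0.114375·120) / 0.29553125 = 43.275 / 0.29553125 ≈ 146.43
  x_L = (0.027500·35 + 0.110000·80 + 0.220625·45 + 0.419375·120) / 0.29553125 = 70.015625 / 0.29553125 ≈ 236.91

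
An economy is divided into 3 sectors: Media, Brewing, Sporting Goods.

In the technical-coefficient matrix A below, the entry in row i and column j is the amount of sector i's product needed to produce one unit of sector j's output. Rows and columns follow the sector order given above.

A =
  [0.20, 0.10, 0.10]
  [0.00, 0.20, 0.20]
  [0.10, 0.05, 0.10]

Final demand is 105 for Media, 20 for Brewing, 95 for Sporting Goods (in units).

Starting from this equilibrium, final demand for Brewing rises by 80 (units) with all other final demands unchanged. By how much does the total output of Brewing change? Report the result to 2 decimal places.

Δx_2 = 101.79

I − A =
  [   0.80    -0.10    -0.10]
  [   0.00     0.80    -0.20]
  [  -0.10    -0.05     0.90]
Cofactors of I−A, C_ij = (−1)^(i+j)·(minor ij) (rows/columns in the sector order above):
  C_11 = (0.80)(0.90) − (-0.20)(-0.05) = 0.7100
  C_12 = −[(0.00)(0.90) − (-0.20)(-0.10)] = 0.0200
  C_13 = (0.00)(-0.05) − (0.80)(-0.10) = 0.0800
  C_21 = −[(-0.10)(0.90) − (-0.10)(-0.05)] = 0.0950
  C_22 = (0.80)(0.90) − (-0.10)(-0.10) = 0.7100
  C_23 = −[(0.80)(-0.05) − (-0.10)(-0.10)] = 0.0500
  C_31 = (-0.10)(-0.20) − (-0.10)(0.80) = 0.1000
  C_32 = −[(0.80)(-0.20) − (-0.10)(0.00)] = 0.1600
  C_33 = (0.80)(0.80) − (-0.10)(0.00) = 0.6400
det(I−A) = Σ_j (I−A)_1j·C_1j = (0.80)(0.7100) + (-0.10)(0.0200) + (-0.10)(0.0800) = 0.5580
adj(I−A) = Cᵀ =
  [ 0.7100   0.0950   0.1000]
  [ 0.0200   0.7100   0.1600]
  [ 0.0800   0.0500   0.6400]
(I − A)⁻¹ = adj(I−A) / det(I−A) ≈
  [   1.2724     0.1703     0.1792]
  [   0.0358     1.2724     0.2867]
  [   0.1434     0.0896     1.1470]
Δx = (I − A)⁻¹ Δd with Δd having +80 in the Brewing component and 0 elsewhere.
So Δx_2 = L_22 · (+80), where L_22 = adj(I−A)_22 / det(I−A) = 0.7100 / 0.5580.
Δx_2 = 0.7100 × (+80) / 0.5580 = 56.80 / 0.5580 ≈ 101.79.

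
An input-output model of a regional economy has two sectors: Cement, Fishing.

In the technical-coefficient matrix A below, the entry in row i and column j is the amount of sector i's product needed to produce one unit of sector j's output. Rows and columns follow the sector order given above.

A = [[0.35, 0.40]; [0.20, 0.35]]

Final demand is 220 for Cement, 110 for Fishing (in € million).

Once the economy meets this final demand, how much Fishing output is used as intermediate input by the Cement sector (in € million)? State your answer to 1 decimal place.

z_FC = 109.2

I − A =
  [   0.65    -0.40]
  [  -0.20     0.65]
det(I−A) = (0.65)(0.65) − (-0.40)(-0.20) = 0.3425
adj(I−A) = [[0.65, 0.40], [0.20, 0.65]]
(I − A)⁻¹ = adj(I−A) / det(I−A) ≈
  [   1.8978     1.1679]
  [   0.5839     1.8978]
First solve x = (I − A)⁻¹ d = adj(I−A)·d / det(I−A); in particular x_C = (0.65·220 + 0.40·110) / 0.3425 = 187.00 / 0.3425 ≈ 545.985.
Intermediate flow from F to C: z_FC = a_FC · x_C = 0.20 × 187.00 / 0.3425 = 37.40 / 0.3425 ≈ 109.2.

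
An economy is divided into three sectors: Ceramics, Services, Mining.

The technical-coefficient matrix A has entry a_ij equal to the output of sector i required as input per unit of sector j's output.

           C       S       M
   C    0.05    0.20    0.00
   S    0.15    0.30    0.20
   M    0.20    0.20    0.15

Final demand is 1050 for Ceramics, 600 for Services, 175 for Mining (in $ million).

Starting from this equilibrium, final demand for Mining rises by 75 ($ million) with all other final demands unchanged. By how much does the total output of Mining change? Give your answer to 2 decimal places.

Δx_M = 96.46

I − A =
  [   0.95    -0.20     0.00]
  [  -0.15     0.70    -0.20]
  [  -0.20    -0.20     0.85]
Cofactors of I−A, C_ij = (−1)^(i+j)·(minor ij) (rows/columns in the sector order above):
  C_11 = (0.70)(0.85) − (-0.20)(-0.20) = 0.5550
  C_12 = −[(-0.15)(0.85) − (-0.20)(-0.20)] = 0.1675
  C_13 = (-0.15)(-0.20) − (0.70)(-0.20) = 0.1700
  C_21 = −[(-0.20)(0.85) − (0.00)(-0.20)] = 0.1700
  C_22 = (0.95)(0.85) − (0.00)(-0.20) = 0.8075
  C_23 = −[(0.95)(-0.20) − (-0.20)(-0.20)] = 0.2300
  C_31 = (-0.20)(-0.20) − (0.00)(0.70) = 0.0400
  C_32 = −[(0.95)(-0.20) − (0.00)(-0.15)] = 0.1900
  C_33 = (0.95)(0.70) − (-0.20)(-0.15) = 0.6350
det(I−A) = Σ_j (I−A)_1j·C_1j = (0.95)(0.5550) + (-0.20)(0.1675) + (0.00)(0.1700) = 0.49375
adj(I−A) = Cᵀ =
  [ 0.5550   0.1700   0.0400]
  [ 0.1675   0.8075   0.1900]
  [ 0.1700   0.2300   0.6350]
(I − A)⁻¹ = adj(I−A) / det(I−A) ≈
  [   1.1241     0.3443     0.0810]
  [   0.3392     1.6354     0.3848]
  [   0.3443     0.4658     1.2861]
Δx = (I − A)⁻¹ Δd with Δd having +75 in the Mining component and 0 elsewhere.
So Δx_M = L_MM · (+75), where L_MM = adj(I−A)_MM / det(I−A) = 0.6350 / 0.49375.
Δx_M = 0.6350 × (+75) / 0.49375 = 47.625 / 0.49375 ≈ 96.46.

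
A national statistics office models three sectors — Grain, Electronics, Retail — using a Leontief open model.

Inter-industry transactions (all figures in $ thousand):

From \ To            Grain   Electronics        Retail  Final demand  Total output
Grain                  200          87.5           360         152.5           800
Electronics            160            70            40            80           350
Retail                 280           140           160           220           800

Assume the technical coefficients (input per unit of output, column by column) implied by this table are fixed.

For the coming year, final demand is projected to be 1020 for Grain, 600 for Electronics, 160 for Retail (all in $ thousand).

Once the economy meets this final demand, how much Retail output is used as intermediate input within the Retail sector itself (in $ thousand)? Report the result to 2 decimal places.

z_33 = 531.81

Technical coefficients a_ij = z_ij / X_j:
  a_11 = 200/800 = 0.25, a_21 = 160/800 = 0.20, a_31 = 280/800 = 0.35
  a_12 = 87.5/350 = 0.25, a_22 = 70/350 = 0.20, a_32 = 140/350 = 0.40
  a_13 = 360/800 = 0.45, a_23 = 40/800 = 0.05, a_33 = 160/800 = 0.20
I − A =
  [   0.75    -0.25    -0.45]
  [  -0.20     0.80    -0.05]
  [  -0.35    -0.40     0.80]
Cofactors of I−A, C_ij = (−1)^(i+j)·(minor ij) (rows/columns in the sector order above):
  C_11 = (0.80)(0.80) − (-0.05)(-0.40) = 0.6200
  C_12 = −[(-0.20)(0.80) − (-0.05)(-0.35)] = 0.1775
  C_13 = (-0.20)(-0.40) − (0.80)(-0.35) = 0.3600
  C_21 = −[(-0.25)(0.80) − (-0.45)(-0.40)] = 0.3800
  C_22 = (0.75)(0.80) − (-0.45)(-0.35) = 0.4425
  C_23 = −[(0.75)(-0.40) − (-0.25)(-0.35)] = 0.3875
  C_31 = (-0.25)(-0.05) − (-0.45)(0.80) = 0.3725
  C_32 = −[(0.75)(-0.05) − (-0.45)(-0.20)] = 0.1275
  C_33 = (0.75)(0.80) − (-0.25)(-0.20) = 0.5500
det(I−A) = Σ_j (I−A)_1j·C_1j = (0.75)(0.6200) + (-0.25)(0.1775) + (-0.45)(0.3600) = 0.258625
adj(I−A) = Cᵀ =
  [ 0.6200   0.3800   0.3725]
  [ 0.1775   0.4425   0.1275]
  [ 0.3600   0.3875   0.5500]
(I − A)⁻¹ = adj(I−A) / det(I−A) ≈
  [   2.3973     1.4693     1.4403]
  [   0.6863     1.7110     0.4930]
  [   1.3920     1.4983     2.1266]
First solve x = (I − A)⁻¹ d = adj(I−A)·d / det(I−A); in particular x_3 = (0.3600·1020 + 0.3875·600 + 0.5500·160) / 0.258625 = 687.70 / 0.258625 ≈ 2659.0623.
Intermediate flow from 3 to 3: z_33 = a_33 · x_3 = 0.20 × 687.70 / 0.258625 = 137.54 / 0.258625 ≈ 531.81.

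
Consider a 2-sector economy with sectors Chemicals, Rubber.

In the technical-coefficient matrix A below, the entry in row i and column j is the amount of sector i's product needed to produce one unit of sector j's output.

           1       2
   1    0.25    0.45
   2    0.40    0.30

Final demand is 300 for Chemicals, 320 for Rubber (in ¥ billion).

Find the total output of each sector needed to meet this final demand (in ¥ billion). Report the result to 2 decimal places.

I − A =
  [   0.75    -0.45]
  [  -0.40     0.70]
det(I−A) = (0.75)(0.70) − (-0.45)(-0.40) = 0.3450
adj(I−A) = [[0.70, 0.45], [0.40, 0.75]]
(I − A)⁻¹ = adj(I−A) / det(I−A) ≈
  [   2.0290     1.3043]
  [   1.1594     2.1739]
x = (I − A)⁻¹ d = adj(I−A)·d / det(I−A), with det(I−A) = 0.3450:
  x_1 = (0.70·300 + 0.45·320) / 0.3450 = 354.00 / 0.3450 ≈ 1026.09
  x_2 = (0.40·300 + 0.75·320) / 0.3450 = 360.00 / 0.3450 ≈ 1043.48

x_1 = 1026.09, x_2 = 1043.48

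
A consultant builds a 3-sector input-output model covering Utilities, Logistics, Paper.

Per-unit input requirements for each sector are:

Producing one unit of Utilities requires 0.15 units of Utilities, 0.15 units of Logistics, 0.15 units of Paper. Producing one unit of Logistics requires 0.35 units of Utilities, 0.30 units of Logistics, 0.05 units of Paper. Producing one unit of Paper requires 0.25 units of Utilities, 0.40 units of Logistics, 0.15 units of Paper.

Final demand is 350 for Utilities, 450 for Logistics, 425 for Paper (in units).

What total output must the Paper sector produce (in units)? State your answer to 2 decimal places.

x_P = 791.61

I − A =
  [   0.85    -0.35    -0.25]
  [  -0.15     0.70    -0.40]
  [  -0.15    -0.05     0.85]
Cofactors of I−A, C_ij = (−1)^(i+j)·(minor ij) (rows/columns in the sector order above):
  C_11 = (0.70)(0.85) − (-0.40)(-0.05) = 0.5750
  C_12 = −[(-0.15)(0.85) − (-0.40)(-0.15)] = 0.1875
  C_13 = (-0.15)(-0.05) − (0.70)(-0.15) = 0.1125
  C_21 = −[(-0.35)(0.85) − (-0.25)(-0.05)] = 0.3100
  C_22 = (0.85)(0.85) − (-0.25)(-0.15) = 0.6850
  C_23 = −[(0.85)(-0.05) − (-0.35)(-0.15)] = 0.0950
  C_31 = (-0.35)(-0.40) − (-0.25)(0.70) = 0.3150
  C_32 = −[(0.85)(-0.40) − (-0.25)(-0.15)] = 0.3775
  C_33 = (0.85)(0.70) − (-0.35)(-0.15) = 0.5425
det(I−A) = Σ_j (I−A)_1j·C_1j = (0.85)(0.5750) + (-0.35)(0.1875) + (-0.25)(0.1125) = 0.3950
adj(I−A) = Cᵀ =
  [ 0.5750   0.3100   0.3150]
  [ 0.1875   0.6850   0.3775]
  [ 0.1125   0.0950   0.5425]
(I − A)⁻¹ = adj(I−A) / det(I−A) ≈
  [   1.4557     0.7848     0.7975]
  [   0.4747     1.7342     0.9557]
  [   0.2848     0.2405     1.3734]
x = (I − A)⁻¹ d = adj(I−A)·d / det(I−A), with det(I−A) = 0.3950:
  x_U = (0.5750·350 + 0.3100·450 + 0.3150·425) / 0.3950 = 474.625 / 0.3950 ≈ 1201.58
  x_L = (0.1875·350 + 0.6850·450 + 0.3775·425) / 0.3950 = 534.3125 / 0.3950 ≈ 1352.69
  x_P = (0.1125·350 + 0.0950·450 + 0.5425·425) / 0.3950 = 312.6875 / 0.3950 ≈ 791.61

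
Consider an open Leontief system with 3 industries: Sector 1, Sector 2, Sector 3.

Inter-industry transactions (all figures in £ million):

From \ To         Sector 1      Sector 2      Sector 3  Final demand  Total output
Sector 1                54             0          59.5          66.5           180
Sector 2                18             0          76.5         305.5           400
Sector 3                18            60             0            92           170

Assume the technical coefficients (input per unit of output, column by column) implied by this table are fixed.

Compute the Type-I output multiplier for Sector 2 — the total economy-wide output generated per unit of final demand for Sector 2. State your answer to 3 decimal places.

m_2 = 1.343

Technical coefficients a_ij = z_ij / X_j:
  a_11 = 54/180 = 0.30, a_21 = 18/180 = 0.10, a_31 = 18/180 = 0.10
  a_12 = 0/400 = 0.00, a_22 = 0/400 = 0.00, a_32 = 60/400 = 0.15
  a_13 = 59.5/170 = 0.35, a_23 = 76.5/170 = 0.45, a_33 = 0/170 = 0.00
I − A =
  [   0.70     0.00    -0.35]
  [  -0.10     1.00    -0.45]
  [  -0.10    -0.15     1.00]
Cofactors of I−A, C_ij = (−1)^(i+j)·(minor ij) (rows/columns in the sector order above):
  C_11 = (1.00)(1.00) − (-0.45)(-0.15) = 0.9325
  C_12 = −[(-0.10)(1.00) − (-0.45)(-0.10)] = 0.1450
  C_13 = (-0.10)(-0.15) − (1.00)(-0.10) = 0.1150
  C_21 = −[(0.00)(1.00) − (-0.35)(-0.15)] = 0.0525
  C_22 = (0.70)(1.00) − (-0.35)(-0.10) = 0.6650
  C_23 = −[(0.70)(-0.15) − (0.00)(-0.10)] = 0.1050
  C_31 = (0.00)(-0.45) − (-0.35)(1.00) = 0.3500
  C_32 = −[(0.70)(-0.45) − (-0.35)(-0.10)] = 0.3500
  C_33 = (0.70)(1.00) − (0.00)(-0.10) = 0.7000
det(I−A) = Σ_j (I−A)_1j·C_1j = (0.70)(0.9325) + (0.00)(0.1450) + (-0.35)(0.1150) = 0.6125
adj(I−A) = Cᵀ =
  [ 0.9325   0.0525   0.3500]
  [ 0.1450   0.6650   0.3500]
  [ 0.1150   0.1050   0.7000]
(I − A)⁻¹ = adj(I−A) / det(I−A) ≈
  [   1.5224     0.0857     0.5714]
  [   0.2367     1.0857     0.5714]
  [   0.1878     0.1714     1.1429]
The output multiplier for sector j is the column-j sum of the Leontief inverse (I − A)⁻¹ = adj(I−A) / det(I−A).
Column 2 of adj(I−A): (0.0525, 0.6650, 0.1050); det(I−A) = 0.6125.
m_2 = (0.0525 + 0.6650 + 0.1050) / 0.6125 = 0.8225 / 0.6125 ≈ 1.343.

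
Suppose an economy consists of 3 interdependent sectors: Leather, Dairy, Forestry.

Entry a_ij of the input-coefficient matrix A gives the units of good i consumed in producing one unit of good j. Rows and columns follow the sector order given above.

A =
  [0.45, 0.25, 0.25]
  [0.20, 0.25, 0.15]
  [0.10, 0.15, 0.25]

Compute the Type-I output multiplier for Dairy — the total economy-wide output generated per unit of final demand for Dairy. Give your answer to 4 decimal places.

I − A =
  [   0.55    -0.25    -0.25]
  [  -0.20     0.75    -0.15]
  [  -0.10    -0.15     0.75]
Cofactors of I−A, C_ij = (−1)^(i+j)·(minor ij) (rows/columns in the sector order above):
  C_11 = (0.75)(0.75) − (-0.15)(-0.15) = 0.5400
  C_12 = −[(-0.20)(0.75) − (-0.15)(-0.10)] = 0.1650
  C_13 = (-0.20)(-0.15) − (0.75)(-0.10) = 0.1050
  C_21 = −[(-0.25)(0.75) − (-0.25)(-0.15)] = 0.2250
  C_22 = (0.55)(0.75) − (-0.25)(-0.10) = 0.3875
  C_23 = −[(0.55)(-0.15) − (-0.25)(-0.10)] = 0.1075
  C_31 = (-0.25)(-0.15) − (-0.25)(0.75) = 0.2250
  C_32 = −[(0.55)(-0.15) − (-0.25)(-0.20)] = 0.1325
  C_33 = (0.55)(0.75) − (-0.25)(-0.20) = 0.3625
det(I−A) = Σ_j (I−A)_1j·C_1j = (0.55)(0.5400) + (-0.25)(0.1650) + (-0.25)(0.1050) = 0.2295
adj(I−A) = Cᵀ =
  [ 0.5400   0.2250   0.2250]
  [ 0.1650   0.3875   0.1325]
  [ 0.1050   0.1075   0.3625]
(I − A)⁻¹ = adj(I−A) / det(I−A) ≈
  [   2.35294     0.98039     0.98039]
  [   0.71895     1.68845     0.57734]
  [   0.45752     0.46841     1.57952]
The output multiplier for sector j is the column-j sum of the Leontief inverse (I − A)⁻¹ = adj(I−A) / det(I−A).
Column 2 of adj(I−A): (0.2250, 0.3875, 0.1075); det(I−A) = 0.2295.
m_2 = (0.2250 + 0.3875 + 0.1075) / 0.2295 = 0.72 / 0.2295 ≈ 3.1373.

m_2 = 3.1373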